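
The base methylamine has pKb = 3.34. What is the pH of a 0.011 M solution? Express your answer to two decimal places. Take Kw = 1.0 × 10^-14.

pH = 11.31

CH3NH2 + H2O ⇌ CH3NH3+ + OH-
Kb = 10^(−3.34) = 4.57 × 10^-4
Let x = [OH-] at equilibrium. Kb = x²/(0.011 − x).
The 5% rule fails; solving x² + Kb·x − Kb·C₀ = 0 exactly:
x = [−0.000457 + √(0.000457² + 2.01e-05)]/2 = 2.03 × 10^-3 M
pOH = 2.69, so pH = 14.00 − pOH = 11.31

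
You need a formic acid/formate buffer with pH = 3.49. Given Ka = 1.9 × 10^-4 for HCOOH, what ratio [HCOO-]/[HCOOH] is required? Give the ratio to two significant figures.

pKa = -log(1.9 × 10^-4) = 3.721
pH = pKa + log(r) ⇒ log(r) = 3.49 − 3.721 = -0.231
r = [HCOO-]/[HCOOH] = 10^(-0.231) = 0.587

ratio = 0.59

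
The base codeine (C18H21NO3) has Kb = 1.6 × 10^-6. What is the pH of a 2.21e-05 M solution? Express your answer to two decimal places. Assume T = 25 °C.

pH = 8.72

C18H21NO3 + H2O ⇌ C18H22NO3+ + OH-
Kb = [OH-]²/(2.21e-05 − [OH-]) = 1.6 × 10^-6
Here C₀/Kb ≈ 13.8, so the small-[OH-] approximation fails. Use the quadratic:
[OH-] = (−Kb + √(Kb² + 4·Kb·C₀))/2 = 5.20 × 10^-6 M
pOH = 5.28, so pH = 14.00 − pOH = 8.72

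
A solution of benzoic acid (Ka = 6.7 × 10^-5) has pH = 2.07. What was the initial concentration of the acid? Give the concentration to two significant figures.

[H+] = 10^(-2.07) = 8.51 × 10^-3 M = x
Ka = x²/(C₀ − x) ⇒ C₀ = x + x²/Ka
C₀ = 8.51 × 10^-3 + (8.51 × 10^-3)²/(6.7 × 10^-5) = 1.09 M

C₀ = 1.1 M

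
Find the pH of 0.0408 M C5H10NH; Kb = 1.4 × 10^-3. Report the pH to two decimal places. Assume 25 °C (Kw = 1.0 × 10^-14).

C5H10NH + H2O ⇌ C5H10NH2+ + OH-
Let x = [OH-] at equilibrium. Kb = x²/(0.0408 − x).
Here C₀/Kb ≈ 29.1, so the small-x approximation fails. Use the quadratic:
x = (−Kb + √(Kb² + 4·Kb·C₀))/2 = 6.89 × 10^-3 M
pOH = −log(6.89 × 10^-3) = 2.16; pH = 14.00 − 2.16 = 11.84

pH = 11.84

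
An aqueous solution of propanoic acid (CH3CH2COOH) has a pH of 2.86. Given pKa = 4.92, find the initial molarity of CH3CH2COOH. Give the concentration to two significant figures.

C₀ = 1.6 × 10^-1 M

[H+] = 10^(-2.86) = 1.38 × 10^-3 M = x
Ka = 10^(−4.92) = 1.20 × 10^-5
Ka = x²/(C₀ − x) ⇒ C₀ = x + x²/Ka
C₀ = 1.38 × 10^-3 + (1.38 × 10^-3)²/(1.20 × 10^-5) = 1.60 × 10^-1 M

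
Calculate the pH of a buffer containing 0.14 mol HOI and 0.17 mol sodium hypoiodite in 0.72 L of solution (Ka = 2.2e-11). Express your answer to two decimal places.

pKa = −log(2.2 × 10^-11) = 10.658
pH = pKa + log([A⁻]/[HA]) = 10.658 + log(0.17/0.14)
pH = 10.658 + (+0.084) = 10.74

pH = 10.74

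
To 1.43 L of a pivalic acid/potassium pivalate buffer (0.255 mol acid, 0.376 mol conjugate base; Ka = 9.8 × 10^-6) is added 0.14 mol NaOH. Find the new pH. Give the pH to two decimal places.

After neutralization: n((CH3)3CCOOH) = 0.115 mol, n((CH3)3CCOO-) = 0.516 mol.
pKa = −log(9.8 × 10^-6) = 5.009
Henderson–Hasselbalch with mole ratio 0.516/0.115: pH = 5.009 + (+0.652)

pH = 5.66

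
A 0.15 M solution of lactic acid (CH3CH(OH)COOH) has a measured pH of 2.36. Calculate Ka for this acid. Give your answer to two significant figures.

[H+] = 10^(-2.36) = 4.37 × 10^-3 M
At equilibrium [HA] = 0.15 − 4.37 × 10^-3 = 1.46 × 10^-1 M
Ka = [H+][A-]/[HA] = (4.37 × 10^-3)² / 1.46 × 10^-1 = 1.3 × 10^-4

Ka = 1.3 × 10^-4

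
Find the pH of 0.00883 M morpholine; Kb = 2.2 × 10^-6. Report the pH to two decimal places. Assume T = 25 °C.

pH = 10.14

C4H8ONH + H2O ⇌ C4H8ONH2+ + OH-
Kb = [OH-]²/(0.00883 − [OH-]) = 2.2 × 10^-6
Since Kb ≪ C₀, [OH-] ≈ √(Kb·C₀) = 1.39 × 10^-4 M.
([OH-]/C₀ = 1.6% < 5%, so the approximation holds.)
pOH = 3.86, so pH = 14.00 − pOH = 10.14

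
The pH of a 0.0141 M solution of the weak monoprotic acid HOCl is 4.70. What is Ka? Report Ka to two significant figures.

[H+] = 10^(-4.70) = 2.00 × 10^-5 M
At equilibrium [HA] = 0.0141 − 2.00 × 10^-5 = 1.41 × 10^-2 M
Ka = [H+][A-]/[HA] = (2.00 × 10^-5)² / 1.41 × 10^-2 = 2.8 × 10^-8

Ka = 2.8 × 10^-8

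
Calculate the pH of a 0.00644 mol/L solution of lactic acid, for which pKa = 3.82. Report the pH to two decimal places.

pH = 3.04

CH3CH(OH)COOH ⇌ CH3CH(OH)COO- + H+
Ka = 10^(−3.82) = 1.51 × 10^-4
Ka = x²/(0.00644 − x) = 1.51 × 10^-4
x is not negligible relative to C₀; solve x² + 0.000151·x − 9.72e-07 = 0.
x = [−0.000151 + √(0.000151² + 3.89e-06)]/2 = 9.14 × 10^-4 M
pH = −log[H+] = −log(9.14 × 10^-4) = 3.04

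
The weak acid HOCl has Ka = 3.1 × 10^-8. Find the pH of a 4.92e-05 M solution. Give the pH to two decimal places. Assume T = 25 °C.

HOCl ⇌ OCl- + H+
From the ICE table, Ka = [H+]²/(4.92e-05 − [H+]) = 3.1 × 10^-8.
Neglecting [H+] in the denominator: [H+] = √(3.1 × 10^-8 × 4.92e-05) = 1.23 × 10^-6 M
pH = −log[H+] = −log(1.23 × 10^-6) = 5.91

pH = 5.91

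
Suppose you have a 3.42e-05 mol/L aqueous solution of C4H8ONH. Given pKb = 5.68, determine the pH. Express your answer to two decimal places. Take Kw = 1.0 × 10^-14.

C4H8ONH + H2O ⇌ C4H8ONH2+ + OH-
Kb = 10^(−5.68) = 2.09 × 10^-6
Let x = [OH-] at equilibrium. Kb = x²/(3.42e-05 − x).
The 5% rule fails; solving x² + Kb·x − Kb·C₀ = 0 exactly:
x = (−Kb + √(Kb² + 4·Kb·C₀))/2 = 7.47 × 10^-6 M
pOH = −log(7.47 × 10^-6) = 5.13; pH = 14.00 − 5.13 = 8.87

pH = 8.87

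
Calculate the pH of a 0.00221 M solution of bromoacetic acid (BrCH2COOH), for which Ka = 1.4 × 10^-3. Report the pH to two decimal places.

BrCH2COOH ⇌ BrCH2COO- + H+
Ka = x²/(0.00221 − x) = 1.4 × 10^-3
Here C₀/Ka ≈ 1.58, so the small-x approximation fails. Use the quadratic:
x = [−0.0014 + √(0.0014² + 1.24e-05)]/2 = 1.19 × 10^-3 M
pH = −log[H+] = −log(1.19 × 10^-3) = 2.92

pH = 2.92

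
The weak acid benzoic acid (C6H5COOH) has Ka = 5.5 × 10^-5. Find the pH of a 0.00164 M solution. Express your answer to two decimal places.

pH = 3.56

C6H5COOH ⇌ C6H5COO- + H+
Let x = [H+] at equilibrium. Ka = x²/(0.00164 − x).
The 5% rule fails; solving x² + Ka·x − Ka·C₀ = 0 exactly:
x = [−5.5e-05 + √(5.5e-05² + 3.61e-07)]/2 = 2.74 × 10^-4 M
pH = −log(2.74 × 10^-4) = 3.56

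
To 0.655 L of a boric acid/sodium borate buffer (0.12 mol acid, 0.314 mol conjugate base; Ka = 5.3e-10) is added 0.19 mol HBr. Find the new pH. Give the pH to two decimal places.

pH = 8.88

Added H+ converts B(OH)4- to B(OH)3: B(OH)3 → 0.31 mol, B(OH)4- → 0.124 mol.
pKa = −log(5.3 × 10^-10) = 9.276
pH = pKa + log(n_B(OH)4-/n_B(OH)3) = 9.276 + log(0.124/0.31) = 9.276 + (-0.398)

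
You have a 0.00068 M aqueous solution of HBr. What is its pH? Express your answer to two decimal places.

HBr is a strong acid and dissociates completely, so [H+] = 0.00068 M.
pH = -log(0.00068) = 3.17

pH = 3.17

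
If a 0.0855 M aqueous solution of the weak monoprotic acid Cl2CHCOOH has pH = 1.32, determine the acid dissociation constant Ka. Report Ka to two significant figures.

[H+] = 10^(-1.32) = 4.79 × 10^-2 M
At equilibrium [HA] = 0.0855 − 4.79 × 10^-2 = 3.76 × 10^-2 M
Ka = [H+][A-]/[HA] = (4.79 × 10^-2)² / 3.76 × 10^-2 = 6.1 × 10^-2

Ka = 6.1 × 10^-2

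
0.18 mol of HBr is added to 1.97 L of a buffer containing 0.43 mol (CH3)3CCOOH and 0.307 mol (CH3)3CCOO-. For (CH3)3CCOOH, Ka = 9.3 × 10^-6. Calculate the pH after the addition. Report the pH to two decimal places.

Added H+ converts (CH3)3CCOO- to (CH3)3CCOOH: (CH3)3CCOOH → 0.61 mol, (CH3)3CCOO- → 0.127 mol.
pKa = −log(9.3 × 10^-6) = 5.032
pH = pKa + log([A⁻]/[HA]) = 5.032 + log(0.127/0.61) = 5.032 -0.682

pH = 4.35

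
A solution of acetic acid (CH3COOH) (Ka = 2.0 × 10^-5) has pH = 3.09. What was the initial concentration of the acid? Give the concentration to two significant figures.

[H+] = 10^(-3.09) = 8.13 × 10^-4 M = x
Ka = x²/(C₀ − x) ⇒ C₀ = x + x²/Ka
C₀ = 8.13 × 10^-4 + (8.13 × 10^-4)²/(2.0 × 10^-5) = 3.39 × 10^-2 M

C₀ = 3.4 × 10^-2 M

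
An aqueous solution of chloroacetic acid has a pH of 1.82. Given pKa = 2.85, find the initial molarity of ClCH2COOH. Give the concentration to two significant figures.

C₀ = 1.8 × 10^-1 M

[H+] = 10^(-1.82) = 1.51 × 10^-2 M = x
Ka = 10^(−2.85) = 1.41 × 10^-3
Ka = x²/(C₀ − x) ⇒ C₀ = x + x²/Ka
C₀ = 1.51 × 10^-2 + (1.51 × 10^-2)²/(1.41 × 10^-3) = 1.77 × 10^-1 M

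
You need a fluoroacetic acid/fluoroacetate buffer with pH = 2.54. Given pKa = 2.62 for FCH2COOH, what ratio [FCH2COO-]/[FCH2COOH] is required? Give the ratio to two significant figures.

ratio = 0.83

pH = pKa + log(r) ⇒ log(r) = 2.54 − 2.62 = -0.08
r = [FCH2COO-]/[FCH2COOH] = 10^(-0.08) = 0.832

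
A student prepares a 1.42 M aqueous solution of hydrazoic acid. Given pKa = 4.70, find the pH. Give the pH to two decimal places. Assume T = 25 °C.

HN3 ⇌ N3- + H+
Ka = 10^(−4.70) = 2.00 × 10^-5
From the ICE table, Ka = [H+]²/(1.42 − [H+]) = 2.00 × 10^-5.
Neglecting [H+] in the denominator: [H+] = √(2.00 × 10^-5 × 1.42) = 5.33 × 10^-3 M
pH = −log[H+] = −log(5.33 × 10^-3) = 2.27

pH = 2.27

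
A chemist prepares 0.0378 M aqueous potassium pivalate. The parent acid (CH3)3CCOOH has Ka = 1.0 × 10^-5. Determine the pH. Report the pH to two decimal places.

pH = 8.79

(CH3)3CCOO- is the conjugate base of the weak acid (CH3)3CCOOH.
Kb = Kw/Ka = 1.0×10^-14 / 1.0 × 10^-5 = 1.00 × 10^-9
Let x = [OH-] at equilibrium. Kb = x²/(0.0378 − x).
Since Kb ≪ C₀, x ≈ √(Kb·C₀) = 6.15 × 10^-6 M.
pOH = 5.21, so pH = 14.00 − pOH = 8.79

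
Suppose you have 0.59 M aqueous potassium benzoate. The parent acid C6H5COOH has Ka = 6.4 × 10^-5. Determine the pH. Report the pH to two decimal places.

C6H5COO- is the conjugate base of the weak acid C6H5COOH.
Kb = Kw/Ka = 1.0×10^-14 / 6.4 × 10^-5 = 1.56 × 10^-10
From the ICE table, Kb = x²/(0.59 − x) = 1.56 × 10^-10.
Assume x ≪ 0.59: x ≈ √(1.56 × 10^-10 × 0.59) = 9.59 × 10^-6 M
pOH = −log(9.59 × 10^-6) = 5.02; pH = 14.00 − 5.02 = 8.98

pH = 8.98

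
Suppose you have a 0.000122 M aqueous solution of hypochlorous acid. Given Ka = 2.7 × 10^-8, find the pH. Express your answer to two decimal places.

HOCl ⇌ OCl- + H+
Ka = [H+]²/(0.000122 − [H+]) = 2.7 × 10^-8
Since Ka ≪ C₀, [H+] ≈ √(Ka·C₀) = 1.81 × 10^-6 M.
Check: 1.5% ionized — well under 5%, approximation valid.
pH = −log(1.81 × 10^-6) = 5.74

pH = 5.74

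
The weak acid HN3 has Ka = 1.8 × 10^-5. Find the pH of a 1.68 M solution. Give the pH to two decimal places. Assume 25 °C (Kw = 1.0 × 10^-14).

HN3 ⇌ N3- + H+
From the ICE table, Ka = [H+]²/(1.68 − [H+]) = 1.8 × 10^-5.
Neglecting [H+] in the denominator: [H+] = √(1.8 × 10^-5 × 1.68) = 5.50 × 10^-3 M
([H+]/C₀ = 0.33% < 5%, so the approximation holds.)
pH = −log[H+] = −log(5.50 × 10^-3) = 2.26

pH = 2.26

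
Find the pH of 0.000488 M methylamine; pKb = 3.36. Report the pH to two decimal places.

CH3NH2 + H2O ⇌ CH3NH3+ + OH-
Kb = 10^(−3.36) = 4.37 × 10^-4
Kb = x²/(0.000488 − x) = 4.37 × 10^-4
Here C₀/Kb ≈ 1.12, so the small-x approximation fails. Use the quadratic:
x = [−0.000437 + √(0.000437² + 8.53e-07)]/2 = 2.92 × 10^-4 M
pOH = −log(2.92 × 10^-4) = 3.53; pH = 14.00 − 3.53 = 10.47

pH = 10.47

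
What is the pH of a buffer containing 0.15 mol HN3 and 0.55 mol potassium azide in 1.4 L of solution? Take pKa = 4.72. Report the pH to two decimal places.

pH = pKa + log([A⁻]/[HA]) = 4.72 + log(0.55/0.15)
pH = 4.72 + (+0.564) = 5.28

pH = 5.28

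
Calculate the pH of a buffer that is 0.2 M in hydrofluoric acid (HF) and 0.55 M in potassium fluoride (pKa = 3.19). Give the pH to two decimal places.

pH = pKa + log([A⁻]/[HA]) = 3.19 + log(0.55/0.2)
pH = 3.19 + (+0.439) = 3.63

pH = 3.63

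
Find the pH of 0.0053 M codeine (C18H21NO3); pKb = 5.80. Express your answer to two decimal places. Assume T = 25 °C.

C18H21NO3 + H2O ⇌ C18H22NO3+ + OH-
Kb = 10^(−5.80) = 1.58 × 10^-6
Kb = [OH-]²/(0.0053 − [OH-]) = 1.58 × 10^-6
Neglecting [OH-] in the denominator: [OH-] = √(1.58 × 10^-6 × 0.0053) = 9.15 × 10^-5 M
Check: 1.7% ionized — well under 5%, approximation valid.
pOH = −log(9.15 × 10^-5) = 4.04; pH = 14.00 − 4.04 = 9.96

pH = 9.96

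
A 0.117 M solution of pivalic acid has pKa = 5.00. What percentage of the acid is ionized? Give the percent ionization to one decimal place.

0.9%

(CH3)3CCOOH ⇌ (CH3)3CCOO- + H+; let x = [H+] at equilibrium.
Ka = 10^(−5.00) = 1.00 × 10^-5
x ≈ √(Ka·C₀) = √(1.00 × 10^-5 × 0.117) = 1.08 × 10^-3 M
Fraction ionized = 1.08 × 10^-3 / 0.117 = 0.0092 → 0.9%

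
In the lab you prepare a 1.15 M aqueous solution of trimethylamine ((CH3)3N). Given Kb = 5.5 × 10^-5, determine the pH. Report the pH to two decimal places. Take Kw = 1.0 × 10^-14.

pH = 11.90

(CH3)3N + H2O ⇌ (CH3)3NH+ + OH-
Kb = [OH-]²/(1.15 − [OH-]) = 5.5 × 10^-5
Assume [OH-] ≪ 1.15: [OH-] ≈ √(5.5 × 10^-5 × 1.15) = 7.95 × 10^-3 M
([OH-]/C₀ = 0.69% < 5%, so the approximation holds.)
pOH = −log(7.95 × 10^-3) = 2.10; pH = 14.00 − 2.10 = 11.90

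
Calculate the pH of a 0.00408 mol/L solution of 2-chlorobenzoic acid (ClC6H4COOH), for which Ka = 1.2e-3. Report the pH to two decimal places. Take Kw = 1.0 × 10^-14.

pH = 2.77

ClC6H4COOH ⇌ ClC6H4COO- + H+
From the ICE table, Ka = [H+]²/(0.00408 − [H+]) = 1.2 × 10^-3.
[H+] is not negligible relative to C₀; solve [H+]² + 0.0012·[H+] − 4.9e-06 = 0.
[H+] = [−0.0012 + √(0.0012² + 1.96e-05)]/2 = 1.69 × 10^-3 M
pH = −log[H+] = −log(1.69 × 10^-3) = 2.77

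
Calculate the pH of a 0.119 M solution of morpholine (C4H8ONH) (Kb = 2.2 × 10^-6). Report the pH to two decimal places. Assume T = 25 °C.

C4H8ONH + H2O ⇌ C4H8ONH2+ + OH-
Kb = [OH-]²/(0.119 − [OH-]) = 2.2 × 10^-6
Neglecting [OH-] in the denominator: [OH-] = √(2.2 × 10^-6 × 0.119) = 5.12 × 10^-4 M
pOH = −log(5.12 × 10^-4) = 3.29; pH = 14.00 − 3.29 = 10.71

pH = 10.71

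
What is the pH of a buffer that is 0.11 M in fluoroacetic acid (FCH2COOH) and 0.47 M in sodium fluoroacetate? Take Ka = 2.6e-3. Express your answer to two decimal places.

pH = 3.22

pKa = −log(2.6 × 10^-3) = 2.585
Using pH = pKa + log([base]/[acid]) with [base]/[acid] = 0.47/0.11:
pH = 2.585 + (+0.631) = 3.22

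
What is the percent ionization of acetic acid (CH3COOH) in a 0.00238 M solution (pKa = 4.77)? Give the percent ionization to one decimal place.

8.1%

CH3COOH ⇌ CH3COO- + H+; let x = [H+] at equilibrium.
Ka = 10^(−4.77) = 1.70 × 10^-5
Ka = x²/(C₀ − x); solving the quadratic gives x = 1.93 × 10^-4 M.
Fraction ionized = 1.93 × 10^-4 / 0.00238 = 0.0811 → 8.1%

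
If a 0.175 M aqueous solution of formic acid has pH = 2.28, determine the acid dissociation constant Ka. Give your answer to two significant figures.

Ka = 1.6 × 10^-4

[H+] = 10^(-2.28) = 5.25 × 10^-3 M
At equilibrium [HA] = 0.175 − 5.25 × 10^-3 = 1.70 × 10^-1 M
Ka = [H+][A-]/[HA] = (5.25 × 10^-3)² / 1.70 × 10^-1 = 1.6 × 10^-4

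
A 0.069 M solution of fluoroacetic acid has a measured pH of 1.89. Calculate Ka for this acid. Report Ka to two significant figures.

Ka = 3.0 × 10^-3

[H+] = 10^(-1.89) = 1.29 × 10^-2 M
At equilibrium [HA] = 0.069 − 1.29 × 10^-2 = 5.61 × 10^-2 M
Ka = [H+][A-]/[HA] = (1.29 × 10^-2)² / 5.61 × 10^-2 = 3.0 × 10^-3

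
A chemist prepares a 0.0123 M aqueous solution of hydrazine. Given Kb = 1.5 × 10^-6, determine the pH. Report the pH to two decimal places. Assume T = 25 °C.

pH = 10.13

N2H4 + H2O ⇌ N2H5+ + OH-
From the ICE table, Kb = x²/(0.0123 − x) = 1.5 × 10^-6.
Assume x ≪ 0.0123: x ≈ √(1.5 × 10^-6 × 0.0123) = 1.36 × 10^-4 M
pOH = 3.87, so pH = 14.00 − pOH = 10.13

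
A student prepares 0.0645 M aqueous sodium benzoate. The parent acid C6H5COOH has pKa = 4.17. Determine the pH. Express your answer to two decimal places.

pH = 8.49

C6H5COO- is the conjugate base of the weak acid C6H5COOH.
Ka = 10^(−4.17) = 6.76 × 10^-5
Kb = Kw/Ka = 1.0×10^-14 / 6.76 × 10^-5 = 1.48 × 10^-10
Kb = [OH-]²/(0.0645 − [OH-]) = 1.48 × 10^-10
Assume [OH-] ≪ 0.0645: [OH-] ≈ √(1.48 × 10^-10 × 0.0645) = 3.09 × 10^-6 M
Check: 0.0048% ionized — well under 5%, approximation valid.
pOH = 5.51, so pH = 14.00 − pOH = 8.49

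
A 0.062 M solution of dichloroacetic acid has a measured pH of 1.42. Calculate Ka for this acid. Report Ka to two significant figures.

Ka = 6.0 × 10^-2

[H+] = 10^(-1.42) = 3.80 × 10^-2 M
At equilibrium [HA] = 0.062 − 3.80 × 10^-2 = 2.40 × 10^-2 M
Ka = [H+][A-]/[HA] = (3.80 × 10^-2)² / 2.40 × 10^-2 = 6.0 × 10^-2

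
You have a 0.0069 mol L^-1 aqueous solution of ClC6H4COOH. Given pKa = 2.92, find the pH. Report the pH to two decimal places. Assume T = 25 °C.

ClC6H4COOH ⇌ ClC6H4COO- + H+
Ka = 10^(−2.92) = 1.20 × 10^-3
Let x = [H+] at equilibrium. Ka = x²/(0.0069 − x).
Here C₀/Ka ≈ 5.75, so the small-x approximation fails. Use the quadratic:
x = (−Ka + √(Ka² + 4·Ka·C₀))/2 = 2.34 × 10^-3 M
pH = −log(2.34 × 10^-3) = 2.63

pH = 2.63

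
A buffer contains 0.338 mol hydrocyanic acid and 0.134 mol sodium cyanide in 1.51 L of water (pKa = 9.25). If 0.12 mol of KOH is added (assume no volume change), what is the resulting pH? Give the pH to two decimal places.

pH = 9.32

OH- converts HCN to CN-: HCN → 0.218 mol, CN- → 0.254 mol.
pH = pKa + log(n_CN-/n_HCN) = 9.25 + log(0.254/0.218) = 9.25 + (+0.066)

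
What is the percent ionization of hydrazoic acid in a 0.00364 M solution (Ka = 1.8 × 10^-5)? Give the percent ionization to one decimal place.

6.8%

HN3 ⇌ N3- + H+; let x = [H+] at equilibrium.
Ka = x²/(C₀ − x); solving the quadratic gives x = 2.47 × 10^-4 M.
Fraction ionized = 2.47 × 10^-4 / 0.00364 = 0.0679 → 6.8%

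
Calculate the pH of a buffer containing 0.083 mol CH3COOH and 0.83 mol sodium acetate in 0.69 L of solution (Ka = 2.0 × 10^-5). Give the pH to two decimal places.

pKa = −log(2.0 × 10^-5) = 4.699
Using pH = pKa + log([base]/[acid]) with [base]/[acid] = 0.83/0.083:
pH = 4.699 + (+1.000) = 5.70

pH = 5.70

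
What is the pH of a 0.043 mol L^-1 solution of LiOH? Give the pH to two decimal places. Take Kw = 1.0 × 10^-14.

pH = 12.63

LiOH is a strong base; [OH-] = 0.043 M.
pOH = -log(0.043) = 1.37
pH = 14.00 - 1.37 = 12.63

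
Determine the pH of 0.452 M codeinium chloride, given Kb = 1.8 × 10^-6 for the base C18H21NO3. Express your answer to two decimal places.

C18H22NO3+ is the conjugate acid of the weak base C18H21NO3.
Ka = Kw/Kb = 1.0×10^-14 / 1.8 × 10^-6 = 5.56 × 10^-9
Ka = [H+]²/(0.452 − [H+]) = 5.56 × 10^-9
Assume [H+] ≪ 0.452: [H+] ≈ √(5.56 × 10^-9 × 0.452) = 5.01 × 10^-5 M
Check: 0.011% ionized — well under 5%, approximation valid.
pH = −log[H+] = −log(5.01 × 10^-5) = 4.30

pH = 4.30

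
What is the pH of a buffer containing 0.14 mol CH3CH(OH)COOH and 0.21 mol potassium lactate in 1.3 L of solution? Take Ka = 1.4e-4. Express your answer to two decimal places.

pH = 4.03

pKa = −log(1.4 × 10^-4) = 3.854
pH = pKa + log([A⁻]/[HA]) = 3.854 + log(0.21/0.14)
pH = 3.854 + (+0.176) = 4.03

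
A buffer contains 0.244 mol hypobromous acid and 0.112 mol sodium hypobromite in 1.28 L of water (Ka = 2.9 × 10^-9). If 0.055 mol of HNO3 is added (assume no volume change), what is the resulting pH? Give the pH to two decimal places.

pH = 7.82

After neutralization: n(HOBr) = 0.299 mol, n(OBr-) = 0.057 mol.
pKa = −log(2.9 × 10^-9) = 8.538
pH = pKa + log([A⁻]/[HA]) = 8.538 + log(0.057/0.299) = 8.538 -0.720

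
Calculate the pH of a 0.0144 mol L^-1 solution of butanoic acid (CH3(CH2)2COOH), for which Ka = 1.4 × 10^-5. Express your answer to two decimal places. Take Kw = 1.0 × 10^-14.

pH = 3.35

CH3(CH2)2COOH ⇌ CH3(CH2)2COO- + H+
Ka = [H+]²/(0.0144 − [H+]) = 1.4 × 10^-5
Neglecting [H+] in the denominator: [H+] = √(1.4 × 10^-5 × 0.0144) = 4.49 × 10^-4 M
Check: 3.1% ionized — well under 5%, approximation valid.
pH = −log[H+] = −log(4.49 × 10^-4) = 3.35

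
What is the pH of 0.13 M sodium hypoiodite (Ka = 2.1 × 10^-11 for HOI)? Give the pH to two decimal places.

OI- is the conjugate base of the weak acid HOI.
Kb = Kw/Ka = 1.0×10^-14 / 2.1 × 10^-11 = 4.76 × 10^-4
Kb = [OH-]²/(0.13 − [OH-]) = 4.76 × 10^-4
Here C₀/Kb ≈ 273, so the small-[OH-] approximation fails. Use the quadratic:
[OH-] = [−0.000476 + √(0.000476² + 0.000248)]/2 = 7.63 × 10^-3 M
pOH = −log(7.63 × 10^-3) = 2.12; pH = 14.00 − 2.12 = 11.88

pH = 11.88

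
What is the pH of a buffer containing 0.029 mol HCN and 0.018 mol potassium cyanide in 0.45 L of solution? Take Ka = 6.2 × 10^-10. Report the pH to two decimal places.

pKa = −log(6.2 × 10^-10) = 9.208
pH = pKa + log([A⁻]/[HA]) = 9.208 + log(0.018/0.029)
pH = 9.208 + (-0.207) = 9.00

pH = 9.00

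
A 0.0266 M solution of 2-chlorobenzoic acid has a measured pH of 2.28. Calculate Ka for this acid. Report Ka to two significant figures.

Ka = 1.3 × 10^-3

[H+] = 10^(-2.28) = 5.25 × 10^-3 M
At equilibrium [HA] = 0.0266 − 5.25 × 10^-3 = 2.13 × 10^-2 M
Ka = [H+][A-]/[HA] = (5.25 × 10^-3)² / 2.13 × 10^-2 = 1.3 × 10^-3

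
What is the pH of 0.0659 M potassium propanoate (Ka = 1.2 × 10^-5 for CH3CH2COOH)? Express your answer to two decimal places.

pH = 8.87

CH3CH2COO- is the conjugate base of the weak acid CH3CH2COOH.
Kb = Kw/Ka = 1.0×10^-14 / 1.2 × 10^-5 = 8.33 × 10^-10
Kb = [OH-]²/(0.0659 − [OH-]) = 8.33 × 10^-10
Assume [OH-] ≪ 0.0659: [OH-] ≈ √(8.33 × 10^-10 × 0.0659) = 7.41 × 10^-6 M
pOH = 5.13, so pH = 14.00 − pOH = 8.87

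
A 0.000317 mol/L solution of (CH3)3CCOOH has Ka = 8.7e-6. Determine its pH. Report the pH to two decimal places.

pH = 4.32

(CH3)3CCOOH ⇌ (CH3)3CCOO- + H+
From the ICE table, Ka = x²/(0.000317 − x) = 8.7 × 10^-6.
Here C₀/Ka ≈ 36.4, so the small-x approximation fails. Use the quadratic:
x = (−Ka + √(Ka² + 4·Ka·C₀))/2 = 4.83 × 10^-5 M
pH = −log[H+] = −log(4.83 × 10^-5) = 4.32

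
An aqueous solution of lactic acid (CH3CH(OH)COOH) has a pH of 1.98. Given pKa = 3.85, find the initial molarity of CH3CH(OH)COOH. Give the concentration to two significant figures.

C₀ = 7.9 × 10^-1 M

[H+] = 10^(-1.98) = 1.05 × 10^-2 M = x
Ka = 10^(−3.85) = 1.41 × 10^-4
Ka = x²/(C₀ − x) ⇒ C₀ = x + x²/Ka
C₀ = 1.05 × 10^-2 + (1.05 × 10^-2)²/(1.41 × 10^-4) = 7.92 × 10^-1 M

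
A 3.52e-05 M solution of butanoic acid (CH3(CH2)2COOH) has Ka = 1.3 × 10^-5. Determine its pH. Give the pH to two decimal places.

CH3(CH2)2COOH ⇌ CH3(CH2)2COO- + H+
Ka = x²/(3.52e-05 − x) = 1.3 × 10^-5
The 5% rule fails; solving x² + Ka·x − Ka·C₀ = 0 exactly:
x = (−Ka + √(Ka² + 4·Ka·C₀))/2 = 1.59 × 10^-5 M
pH = −log[H+] = −log(1.59 × 10^-5) = 4.80

pH = 4.80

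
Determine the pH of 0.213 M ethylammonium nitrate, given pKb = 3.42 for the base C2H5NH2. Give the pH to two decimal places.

pH = 5.63

C2H5NH3+ is the conjugate acid of the weak base C2H5NH2.
Kb = 10^(−3.42) = 3.80 × 10^-4
Ka = Kw/Kb = 1.0×10^-14 / 3.80 × 10^-4 = 2.63 × 10^-11
Ka = [H+]²/(0.213 − [H+]) = 2.63 × 10^-11
Assume [H+] ≪ 0.213: [H+] ≈ √(2.63 × 10^-11 × 0.213) = 2.37 × 10^-6 M
pH = −log[H+] = −log(2.37 × 10^-6) = 5.63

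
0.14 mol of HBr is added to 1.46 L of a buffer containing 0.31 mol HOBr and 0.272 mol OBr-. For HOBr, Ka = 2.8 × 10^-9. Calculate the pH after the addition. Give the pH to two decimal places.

pH = 8.02

After neutralization: n(HOBr) = 0.45 mol, n(OBr-) = 0.132 mol.
pKa = −log(2.8 × 10^-9) = 8.553
Henderson–Hasselbalch with mole ratio 0.132/0.45: pH = 8.553 + (-0.533)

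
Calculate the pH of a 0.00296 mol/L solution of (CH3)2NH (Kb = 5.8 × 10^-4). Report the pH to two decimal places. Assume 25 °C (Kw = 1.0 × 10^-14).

pH = 11.02

(CH3)2NH + H2O ⇌ (CH3)2NH2+ + OH-
From the ICE table, Kb = x²/(0.00296 − x) = 5.8 × 10^-4.
x is not negligible relative to C₀; solve x² + 0.00058·x − 1.72e-06 = 0.
x = (−Kb + √(Kb² + 4·Kb·C₀))/2 = 1.05 × 10^-3 M
pOH = −log(1.05 × 10^-3) = 2.98; pH = 14.00 − 2.98 = 11.02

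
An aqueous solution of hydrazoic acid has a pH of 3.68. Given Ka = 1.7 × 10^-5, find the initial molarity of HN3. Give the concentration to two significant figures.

C₀ = 2.8 × 10^-3 M

[H+] = 10^(-3.68) = 2.09 × 10^-4 M = x
Ka = x²/(C₀ − x) ⇒ C₀ = x + x²/Ka
C₀ = 2.09 × 10^-4 + (2.09 × 10^-4)²/(1.7 × 10^-5) = 2.78 × 10^-3 M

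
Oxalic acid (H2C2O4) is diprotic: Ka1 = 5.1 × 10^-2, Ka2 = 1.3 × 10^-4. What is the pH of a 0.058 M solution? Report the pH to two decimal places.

Ka1 ≫ Ka2, so treat the first dissociation as the only significant source of H+.
Ka1 = x²/(0.058 − x) = 5.1 × 10^-2
Solving the quadratic: x = (−Ka1 + √(Ka1² + 4·Ka1·C₀))/2 = 3.46 × 10^-2 M
pH = −log(3.46 × 10^-2) = 1.46

pH = 1.46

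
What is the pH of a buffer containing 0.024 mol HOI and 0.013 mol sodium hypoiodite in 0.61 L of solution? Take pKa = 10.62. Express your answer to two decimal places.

pH = 10.35

Using pH = pKa + log([base]/[acid]) with [base]/[acid] = 0.013/0.024:
pH = 10.62 + (-0.266) = 10.35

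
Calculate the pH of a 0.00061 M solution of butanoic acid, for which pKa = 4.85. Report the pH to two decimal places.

pH = 4.07

CH3(CH2)2COOH ⇌ CH3(CH2)2COO- + H+
Ka = 10^(−4.85) = 1.41 × 10^-5
Let x = [H+] at equilibrium. Ka = x²/(0.00061 − x).
x is not negligible relative to C₀; solve x² + 1.41e-05·x − 8.6e-09 = 0.
x = (−Ka + √(Ka² + 4·Ka·C₀))/2 = 8.60 × 10^-5 M
pH = −log[H+] = −log(8.60 × 10^-5) = 4.07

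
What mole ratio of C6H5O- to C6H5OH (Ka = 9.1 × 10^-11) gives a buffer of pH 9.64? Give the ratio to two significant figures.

pKa = -log(9.1 × 10^-11) = 10.041
pH = pKa + log(r) ⇒ log(r) = 9.64 − 10.041 = -0.401
r = [C6H5O-]/[C6H5OH] = 10^(-0.401) = 0.397

ratio = 0.40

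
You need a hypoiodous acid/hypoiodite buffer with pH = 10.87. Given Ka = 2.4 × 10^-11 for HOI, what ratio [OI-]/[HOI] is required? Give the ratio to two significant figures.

ratio = 1.8

pKa = -log(2.4 × 10^-11) = 10.620
pH = pKa + log(r) ⇒ log(r) = 10.87 − 10.620 = +0.250
r = [OI-]/[HOI] = 10^(+0.250) = 1.78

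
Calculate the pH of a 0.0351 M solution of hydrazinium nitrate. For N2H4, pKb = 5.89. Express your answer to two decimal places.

pH = 4.78

N2H5+ is the conjugate acid of the weak base N2H4.
Kb = 10^(−5.89) = 1.29 × 10^-6
Ka = Kw/Kb = 1.0×10^-14 / 1.29 × 10^-6 = 7.75 × 10^-9
Ka = x²/(0.0351 − x) = 7.75 × 10^-9
Neglecting x in the denominator: x = √(7.75 × 10^-9 × 0.0351) = 1.65 × 10^-5 M
Check: 0.047% ionized — well under 5%, approximation valid.
pH = −log(1.65 × 10^-5) = 4.78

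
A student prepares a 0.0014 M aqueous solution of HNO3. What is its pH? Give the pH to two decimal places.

pH = 2.85

HNO3 is a strong acid and dissociates completely, so [H+] = 0.0014 M.
pH = -log(0.0014) = 2.85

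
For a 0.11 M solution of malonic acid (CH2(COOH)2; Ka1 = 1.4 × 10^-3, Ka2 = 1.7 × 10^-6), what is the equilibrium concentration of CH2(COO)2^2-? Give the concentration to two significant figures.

1.7 × 10^-6 M

First ionization gives [H+] ≈ [CH2(COOH)COO-] = 1.17 × 10^-2 M.
Second step: Ka2 = [H+][CH2(COO)2^2-]/[CH2(COOH)COO-] ≈ [CH2(COO)2^2-] (since [H+] ≈ [CH2(COOH)COO-]).
So [CH2(COO)2^2-] ≈ Ka2.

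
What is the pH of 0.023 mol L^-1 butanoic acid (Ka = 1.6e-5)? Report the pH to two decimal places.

pH = 3.22

CH3(CH2)2COOH ⇌ CH3(CH2)2COO- + H+
From the ICE table, Ka = x²/(0.023 − x) = 1.6 × 10^-5.
Since Ka ≪ C₀, x ≈ √(Ka·C₀) = 6.07 × 10^-4 M.
pH = −log(6.07 × 10^-4) = 3.22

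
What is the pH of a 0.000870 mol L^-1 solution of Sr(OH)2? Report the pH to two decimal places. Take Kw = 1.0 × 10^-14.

pH = 11.24

Sr(OH)2 is a strong base (each formula unit releases 2 OH-); [OH-] = 0.00174 M.
pOH = -log(0.00174) = 2.76
pH = 14.00 - 2.76 = 11.24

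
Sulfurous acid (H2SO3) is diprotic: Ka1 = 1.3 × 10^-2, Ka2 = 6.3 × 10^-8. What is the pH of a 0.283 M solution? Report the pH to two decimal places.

Ka1 ≫ Ka2, so treat the first dissociation as the only significant source of H+.
Ka1 = x²/(0.283 − x) = 1.3 × 10^-2
Solving the quadratic: x = (−Ka1 + √(Ka1² + 4·Ka1·C₀))/2 = 5.45 × 10^-2 M
pH = −log(5.45 × 10^-2) = 1.26

pH = 1.26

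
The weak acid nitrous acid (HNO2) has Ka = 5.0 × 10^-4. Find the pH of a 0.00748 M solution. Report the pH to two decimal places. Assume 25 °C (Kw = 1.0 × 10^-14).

pH = 2.77

HNO2 ⇌ NO2- + H+
Let x = [H+] at equilibrium. Ka = x²/(0.00748 − x).
The 5% rule fails; solving x² + Ka·x − Ka·C₀ = 0 exactly:
x = [−0.0005 + √(0.0005² + 1.5e-05)]/2 = 1.70 × 10^-3 M
pH = −log(1.70 × 10^-3) = 2.77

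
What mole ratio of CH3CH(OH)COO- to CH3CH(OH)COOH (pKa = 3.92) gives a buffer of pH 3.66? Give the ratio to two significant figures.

pH = pKa + log(r) ⇒ log(r) = 3.66 − 3.92 = -0.26
r = [CH3CH(OH)COO-]/[CH3CH(OH)COOH] = 10^(-0.26) = 0.55

ratio = 0.55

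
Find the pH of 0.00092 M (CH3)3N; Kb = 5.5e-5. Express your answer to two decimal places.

(CH3)3N + H2O ⇌ (CH3)3NH+ + OH-
Let x = [OH-] at equilibrium. Kb = x²/(0.00092 − x).
Here C₀/Kb ≈ 16.7, so the small-x approximation fails. Use the quadratic:
x = (−Kb + √(Kb² + 4·Kb·C₀))/2 = 1.99 × 10^-4 M
pOH = 3.70, so pH = 14.00 − pOH = 10.30

pH = 10.30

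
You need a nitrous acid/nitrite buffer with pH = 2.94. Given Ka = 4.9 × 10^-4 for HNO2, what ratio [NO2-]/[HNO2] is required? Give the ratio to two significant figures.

ratio = 0.43

pKa = -log(4.9 × 10^-4) = 3.310
pH = pKa + log(r) ⇒ log(r) = 2.94 − 3.310 = -0.370
r = [NO2-]/[HNO2] = 10^(-0.370) = 0.427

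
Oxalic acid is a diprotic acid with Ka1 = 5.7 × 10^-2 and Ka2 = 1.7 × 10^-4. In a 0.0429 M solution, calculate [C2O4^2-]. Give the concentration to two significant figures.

First ionization gives [H+] ≈ [HC2O4-] = 2.86 × 10^-2 M.
Second step: Ka2 = [H+][C2O4^2-]/[HC2O4-] ≈ [C2O4^2-] (since [H+] ≈ [HC2O4-]).
So [C2O4^2-] ≈ Ka2.

1.7 × 10^-4 M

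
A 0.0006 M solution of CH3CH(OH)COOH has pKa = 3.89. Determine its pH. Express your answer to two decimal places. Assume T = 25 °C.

CH3CH(OH)COOH ⇌ CH3CH(OH)COO- + H+
Ka = 10^(−3.89) = 1.29 × 10^-4
Ka = [H+]²/(0.0006 − [H+]) = 1.29 × 10^-4
[H+] is not negligible relative to C₀; solve [H+]² + 0.000129·[H+] − 7.74e-08 = 0.
[H+] = (−Ka + √(Ka² + 4·Ka·C₀))/2 = 2.21 × 10^-4 M
pH = −log[H+] = −log(2.21 × 10^-4) = 3.66

pH = 3.66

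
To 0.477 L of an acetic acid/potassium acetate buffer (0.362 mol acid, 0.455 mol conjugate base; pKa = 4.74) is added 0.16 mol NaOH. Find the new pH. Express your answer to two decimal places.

pH = 5.22

OH- converts CH3COOH to CH3COO-: CH3COOH → 0.202 mol, CH3COO- → 0.615 mol.
pH = pKa + log([A⁻]/[HA]) = 4.74 + log(0.615/0.202) = 4.74 +0.484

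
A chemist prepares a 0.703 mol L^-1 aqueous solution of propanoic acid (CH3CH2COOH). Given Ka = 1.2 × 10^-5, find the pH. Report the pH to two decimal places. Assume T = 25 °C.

pH = 2.54

CH3CH2COOH ⇌ CH3CH2COO- + H+
Let x = [H+] at equilibrium. Ka = x²/(0.703 − x).
Assume x ≪ 0.703: x ≈ √(1.2 × 10^-5 × 0.703) = 2.90 × 10^-3 M
pH = −log[H+] = −log(2.90 × 10^-3) = 2.54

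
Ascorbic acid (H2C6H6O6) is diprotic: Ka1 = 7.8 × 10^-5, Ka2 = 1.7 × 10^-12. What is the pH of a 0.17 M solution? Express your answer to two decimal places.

Since Ka1 ≫ Ka2, the first ionization dominates [H+].
Ka1 = x²/(0.17 − x) = 7.8 × 10^-5
x ≈ √(7.8 × 10^-5 × 0.17) = 3.64 × 10^-3 M
pH = −log(3.64 × 10^-3) = 2.44

pH = 2.44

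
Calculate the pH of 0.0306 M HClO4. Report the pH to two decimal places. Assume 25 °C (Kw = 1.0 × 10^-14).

HClO4 is a strong acid and dissociates completely, so [H+] = 0.0306 M.
pH = -log(0.0306) = 1.51

pH = 1.51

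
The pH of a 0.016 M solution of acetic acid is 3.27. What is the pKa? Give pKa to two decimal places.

pKa = 4.73

[H+] = 10^(-3.27) = 5.37 × 10^-4 M
At equilibrium [HA] = 0.016 − 5.37 × 10^-4 = 1.55 × 10^-2 M
Ka = [H+][A-]/[HA] = (5.37 × 10^-4)² / 1.55 × 10^-2 = 1.86 × 10^-5
pKa = -log(1.86 × 10^-5) = 4.73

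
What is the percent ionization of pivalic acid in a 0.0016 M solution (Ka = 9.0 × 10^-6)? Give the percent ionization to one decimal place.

7.2%

(CH3)3CCOOH ⇌ (CH3)3CCOO- + H+; let x = [H+] at equilibrium.
Solve x² + 9e-06x − 1.44e-08 = 0 → x = 1.16 × 10^-4 M
% ionization = x/C₀ × 100% = 1.16 × 10^-4/0.0016 × 100% = 7.2%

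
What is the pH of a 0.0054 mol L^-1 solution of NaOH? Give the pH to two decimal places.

pH = 11.73

NaOH is a strong base; [OH-] = 0.0054 M.
pOH = -log(0.0054) = 2.27
pH = 14.00 - 2.27 = 11.73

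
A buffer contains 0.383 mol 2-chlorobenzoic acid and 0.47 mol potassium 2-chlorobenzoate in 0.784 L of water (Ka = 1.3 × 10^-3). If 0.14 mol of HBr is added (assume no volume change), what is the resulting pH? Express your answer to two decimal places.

pH = 2.69

Added H+ converts ClC6H4COO- to ClC6H4COOH: ClC6H4COOH → 0.523 mol, ClC6H4COO- → 0.33 mol.
pKa = −log(1.3 × 10^-3) = 2.886
pH = pKa + log([A⁻]/[HA]) = 2.886 + log(0.33/0.523) = 2.886 -0.200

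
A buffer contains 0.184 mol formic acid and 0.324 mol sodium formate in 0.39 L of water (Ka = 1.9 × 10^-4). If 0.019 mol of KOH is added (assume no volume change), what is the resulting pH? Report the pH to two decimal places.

OH- converts HCOOH to HCOO-: HCOOH → 0.165 mol, HCOO- → 0.343 mol.
pKa = −log(1.9 × 10^-4) = 3.721
pH = pKa + log([A⁻]/[HA]) = 3.721 + log(0.343/0.165) = 3.721 +0.318

pH = 4.04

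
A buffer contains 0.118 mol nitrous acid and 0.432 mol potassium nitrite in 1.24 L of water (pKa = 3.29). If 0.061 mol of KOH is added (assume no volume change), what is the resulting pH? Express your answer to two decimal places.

pH = 4.23

After neutralization: n(HNO2) = 0.057 mol, n(NO2-) = 0.493 mol.
pH = pKa + log(n_NO2-/n_HNO2) = 3.29 + log(0.493/0.057) = 3.29 + (+0.937)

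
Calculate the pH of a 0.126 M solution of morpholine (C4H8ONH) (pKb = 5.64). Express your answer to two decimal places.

C4H8ONH + H2O ⇌ C4H8ONH2+ + OH-
Kb = 10^(−5.64) = 2.29 × 10^-6
Kb = x²/(0.126 − x) = 2.29 × 10^-6
Neglecting x in the denominator: x = √(2.29 × 10^-6 × 0.126) = 5.37 × 10^-4 M
Check: 0.43% ionized — well under 5%, approximation valid.
pOH = −log(5.37 × 10^-4) = 3.27; pH = 14.00 − 3.27 = 10.73

pH = 10.73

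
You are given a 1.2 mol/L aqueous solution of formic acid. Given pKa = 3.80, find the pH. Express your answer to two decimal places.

HCOOH ⇌ HCOO- + H+
Ka = 10^(−3.80) = 1.58 × 10^-4
Ka = [H+]²/(1.2 − [H+]) = 1.58 × 10^-4
Assume [H+] ≪ 1.2: [H+] ≈ √(1.58 × 10^-4 × 1.2) = 1.38 × 10^-2 M
([H+]/C₀ = 1.1% < 5%, so the approximation holds.)
pH = −log(1.38 × 10^-2) = 1.86

pH = 1.86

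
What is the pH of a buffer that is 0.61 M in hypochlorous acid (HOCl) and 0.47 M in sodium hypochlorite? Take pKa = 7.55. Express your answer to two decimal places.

pH = 7.44

Henderson–Hasselbalch: pH = pKa + log([OCl-]/[HOCl]) = 7.55 + log(0.47/0.61)
pH = 7.55 + (-0.113) = 7.44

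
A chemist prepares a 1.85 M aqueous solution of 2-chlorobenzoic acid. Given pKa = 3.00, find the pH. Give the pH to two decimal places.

pH = 1.37

ClC6H4COOH ⇌ ClC6H4COO- + H+
Ka = 10^(−3.00) = 1.00 × 10^-3
Ka = [H+]²/(1.85 − [H+]) = 1.00 × 10^-3
Assume [H+] ≪ 1.85: [H+] ≈ √(1.00 × 10^-3 × 1.85) = 4.30 × 10^-2 M
Check: 2.3% ionized — well under 5%, approximation valid.
pH = −log(4.30 × 10^-2) = 1.37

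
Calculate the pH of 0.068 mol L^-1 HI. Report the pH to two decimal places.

pH = 1.17

HI is a strong acid and dissociates completely, so [H+] = 0.068 M.
pH = -log(0.068) = 1.17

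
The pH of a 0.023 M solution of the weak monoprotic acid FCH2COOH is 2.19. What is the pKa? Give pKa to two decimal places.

pKa = 2.60

[H+] = 10^(-2.19) = 6.46 × 10^-3 M
At equilibrium [HA] = 0.023 − 6.46 × 10^-3 = 1.65 × 10^-2 M
Ka = [H+][A-]/[HA] = (6.46 × 10^-3)² / 1.65 × 10^-2 = 2.53 × 10^-3
pKa = -log(2.53 × 10^-3) = 2.60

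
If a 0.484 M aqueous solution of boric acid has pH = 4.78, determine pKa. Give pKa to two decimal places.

pKa = 9.24

[H+] = 10^(-4.78) = 1.66 × 10^-5 M
At equilibrium [HA] = 0.484 − 1.66 × 10^-5 = 4.84 × 10^-1 M
Ka = [H+][A-]/[HA] = (1.66 × 10^-5)² / 4.84 × 10^-1 = 5.69 × 10^-10
pKa = -log(5.69 × 10^-10) = 9.24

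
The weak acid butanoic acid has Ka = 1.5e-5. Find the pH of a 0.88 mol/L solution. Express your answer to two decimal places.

CH3(CH2)2COOH ⇌ CH3(CH2)2COO- + H+
Ka = [H+]²/(0.88 − [H+]) = 1.5 × 10^-5
Since Ka ≪ C₀, [H+] ≈ √(Ka·C₀) = 3.63 × 10^-3 M.
([H+]/C₀ = 0.41% < 5%, so the approximation holds.)
pH = −log(3.63 × 10^-3) = 2.44

pH = 2.44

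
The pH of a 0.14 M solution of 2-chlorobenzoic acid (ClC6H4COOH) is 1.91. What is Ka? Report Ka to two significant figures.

[H+] = 10^(-1.91) = 1.23 × 10^-2 M
At equilibrium [HA] = 0.14 − 1.23 × 10^-2 = 1.28 × 10^-1 M
Ka = [H+][A-]/[HA] = (1.23 × 10^-2)² / 1.28 × 10^-1 = 1.2 × 10^-3

Ka = 1.2 × 10^-3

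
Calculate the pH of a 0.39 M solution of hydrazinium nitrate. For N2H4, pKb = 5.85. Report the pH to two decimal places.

N2H5+ is the conjugate acid of the weak base N2H4.
Kb = 10^(−5.85) = 1.41 × 10^-6
Ka = Kw/Kb = 1.0×10^-14 / 1.41 × 10^-6 = 7.09 × 10^-9
Let x = [H+] at equilibrium. Ka = x²/(0.39 − x).
Assume x ≪ 0.39: x ≈ √(7.09 × 10^-9 × 0.39) = 5.26 × 10^-5 M
pH = −log[H+] = −log(5.26 × 10^-5) = 4.28

pH = 4.28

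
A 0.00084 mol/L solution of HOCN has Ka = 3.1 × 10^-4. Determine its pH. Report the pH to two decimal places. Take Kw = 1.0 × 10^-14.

HOCN ⇌ OCN- + H+
From the ICE table, Ka = [H+]²/(0.00084 − [H+]) = 3.1 × 10^-4.
The 5% rule fails; solving [H+]² + Ka·[H+] − Ka·C₀ = 0 exactly:
[H+] = (−Ka + √(Ka² + 4·Ka·C₀))/2 = 3.78 × 10^-4 M
pH = −log[H+] = −log(3.78 × 10^-4) = 3.42

pH = 3.42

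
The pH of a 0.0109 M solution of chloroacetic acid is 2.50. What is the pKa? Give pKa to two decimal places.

[H+] = 10^(-2.50) = 3.16 × 10^-3 M
At equilibrium [HA] = 0.0109 − 3.16 × 10^-3 = 7.74 × 10^-3 M
Ka = [H+][A-]/[HA] = (3.16 × 10^-3)² / 7.74 × 10^-3 = 1.29 × 10^-3
pKa = -log(1.29 × 10^-3) = 2.89

pKa = 2.89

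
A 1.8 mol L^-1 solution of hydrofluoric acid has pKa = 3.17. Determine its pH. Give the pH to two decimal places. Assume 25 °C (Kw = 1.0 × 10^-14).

HF ⇌ F- + H+
Ka = 10^(−3.17) = 6.76 × 10^-4
Ka = x²/(1.8 − x) = 6.76 × 10^-4
Since Ka ≪ C₀, x ≈ √(Ka·C₀) = 3.49 × 10^-2 M.
(x/C₀ = 1.9% < 5%, so the approximation holds.)
pH = −log(3.49 × 10^-2) = 1.46

pH = 1.46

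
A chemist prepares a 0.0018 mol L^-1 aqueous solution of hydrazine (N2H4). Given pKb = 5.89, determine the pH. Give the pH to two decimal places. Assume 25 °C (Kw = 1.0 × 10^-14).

N2H4 + H2O ⇌ N2H5+ + OH-
Kb = 10^(−5.89) = 1.29 × 10^-6
From the ICE table, Kb = x²/(0.0018 − x) = 1.29 × 10^-6.
Neglecting x in the denominator: x = √(1.29 × 10^-6 × 0.0018) = 4.82 × 10^-5 M
Check: 2.7% ionized — well under 5%, approximation valid.
pOH = 4.32, so pH = 14.00 − pOH = 9.68

pH = 9.68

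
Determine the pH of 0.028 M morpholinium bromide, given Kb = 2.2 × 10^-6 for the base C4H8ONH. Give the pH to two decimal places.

pH = 4.95

C4H8ONH2+ is the conjugate acid of the weak base C4H8ONH.
Ka = Kw/Kb = 1.0×10^-14 / 2.2 × 10^-6 = 4.55 × 10^-9
Ka = [H+]²/(0.028 − [H+]) = 4.55 × 10^-9
Assume [H+] ≪ 0.028: [H+] ≈ √(4.55 × 10^-9 × 0.028) = 1.13 × 10^-5 M
pH = −log[H+] = −log(1.13 × 10^-5) = 4.95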